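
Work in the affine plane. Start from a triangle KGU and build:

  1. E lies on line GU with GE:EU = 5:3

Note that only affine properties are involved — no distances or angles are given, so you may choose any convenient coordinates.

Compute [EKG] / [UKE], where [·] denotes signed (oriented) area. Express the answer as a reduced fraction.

Set K = (0, 0), G = (1, 0), U = (0, 1); any affine frame gives the same invariant.
1. E lies on line GU with GE:EU = 5:3 ⇒ E = (3/8, 5/8)
2·[EKG] = 5/8, 2·[UKE] = 3/8
[EKG]:[UKE] = 5/8:3/8 = 5/3

[EKG]:[UKE] = 5/3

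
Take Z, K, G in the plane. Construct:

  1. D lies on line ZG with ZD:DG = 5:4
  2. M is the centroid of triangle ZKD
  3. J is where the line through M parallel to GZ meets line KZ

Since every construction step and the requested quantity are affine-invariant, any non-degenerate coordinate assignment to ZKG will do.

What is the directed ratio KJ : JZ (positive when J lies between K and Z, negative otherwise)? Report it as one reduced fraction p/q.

KJ:JZ = 2

Assign Z = (0, 0), K = (1, 0), G = (0, 1) — the answer is frame-independent, so this choice is without loss of generality.
1. D lies on line ZG with ZD:DG = 5:4 ⇒ D = (0, 5/9)
2. M is the centroid of triangle ZKD ⇒ M = (1/3, 5/27)
3. J is where the line through M parallel to GZ meets line KZ ⇒ J = (1/3, 0)
J = K + t·(Z−K) with t = 2/3, so KJ:JZ = t:(1−t) = 2/3:1/3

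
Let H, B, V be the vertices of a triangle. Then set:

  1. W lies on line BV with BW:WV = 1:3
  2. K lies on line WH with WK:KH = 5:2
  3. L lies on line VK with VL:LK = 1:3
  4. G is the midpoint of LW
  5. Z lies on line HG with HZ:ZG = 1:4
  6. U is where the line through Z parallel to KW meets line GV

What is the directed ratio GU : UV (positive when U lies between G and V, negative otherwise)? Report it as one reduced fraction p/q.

GU:UV = -12/37

Assign H = (0, 0), B = (1, 0), V = (0, 1) — the answer is frame-independent, so this choice is without loss of generality.
1. W lies on line BV with BW:WV = 1:3 ⇒ W = (3/4, 1/4)
2. K lies on line WH with WK:KH = 5:2 ⇒ K = (3/14, 1/14)
3. L lies on line VK with VL:LK = 1:3 ⇒ L = (3/56, 43/56)
4. G is the midpoint of LW ⇒ G = (45/112, 57/112)
5. Z lies on line HG with HZ:ZG = 1:4 ⇒ Z = (9/112, 57/560)
6. U is where the line through Z parallel to KW meets line GV ⇒ U = (333/560, 153/560)
U = G + t·(V−G) with t = -12/25, so GU:UV = t:(1−t) = -12/25:37/25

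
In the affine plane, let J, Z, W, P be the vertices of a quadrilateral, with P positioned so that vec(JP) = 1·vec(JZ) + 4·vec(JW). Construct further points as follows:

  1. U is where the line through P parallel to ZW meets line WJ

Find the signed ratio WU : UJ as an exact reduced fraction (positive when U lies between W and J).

WU:UJ = -4/5

Assign J = (0, 0), Z = (1, 0), W = (0, 1), P = (1, 4) — the answer is frame-independent, so this choice is without loss of generality.
1. U is where the line through P parallel to ZW meets line WJ ⇒ U = (0, 5)
U = W + t·(J−W) with t = -4, so WU:UJ = t:(1−t) = -4:5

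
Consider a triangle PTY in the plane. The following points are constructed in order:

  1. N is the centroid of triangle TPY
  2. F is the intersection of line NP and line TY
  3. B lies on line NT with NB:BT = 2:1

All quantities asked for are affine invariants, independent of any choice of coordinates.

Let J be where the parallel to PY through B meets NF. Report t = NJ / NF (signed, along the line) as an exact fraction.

Assign P = (0, 0), T = (1, 0), Y = (0, 1) — the answer is frame-independent, so this choice is without loss of generality.
1. N is the centroid of triangle TPY ⇒ N = (1/3, 1/3)
2. F is the intersection of line NP and line TY ⇒ F = (1/2, 1/2)
3. B lies on line NT with NB:BT = 2:1 ⇒ B = (7/9, 1/9)
through B parallel to PY: direction (0, 1); meets NF at J = (7/9, 7/9)
J = N + t·(F−N) with t = 8/3

t = 8/3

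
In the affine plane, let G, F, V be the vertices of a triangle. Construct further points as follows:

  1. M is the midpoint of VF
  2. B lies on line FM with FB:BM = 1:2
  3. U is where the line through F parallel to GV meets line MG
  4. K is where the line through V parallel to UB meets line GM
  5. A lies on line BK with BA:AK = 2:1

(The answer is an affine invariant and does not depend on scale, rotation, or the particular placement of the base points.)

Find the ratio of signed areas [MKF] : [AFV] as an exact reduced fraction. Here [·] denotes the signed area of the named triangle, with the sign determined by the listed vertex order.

[MKF]:[AFV] = 3/4

Assign G = (0, 0), F = (1, 0), V = (0, 1) — the answer is frame-independent, so this choice is without loss of generality.
1. M is the midpoint of VF ⇒ M = (1/2, 1/2)
2. B lies on line FM with FB:BM = 1:2 ⇒ B = (5/6, 1/6)
3. U is where the line through F parallel to GV meets line MG ⇒ U = (1, 1)
4. K is where the line through V parallel to UB meets line GM ⇒ K = (-1/4, -1/4)
5. A lies on line BK with BA:AK = 2:1 ⇒ A = (1/9, -1/9)
2·[MKF] = 3/4, 2·[AFV] = 1
[MKF]:[AFV] = 3/4:1 = 3/4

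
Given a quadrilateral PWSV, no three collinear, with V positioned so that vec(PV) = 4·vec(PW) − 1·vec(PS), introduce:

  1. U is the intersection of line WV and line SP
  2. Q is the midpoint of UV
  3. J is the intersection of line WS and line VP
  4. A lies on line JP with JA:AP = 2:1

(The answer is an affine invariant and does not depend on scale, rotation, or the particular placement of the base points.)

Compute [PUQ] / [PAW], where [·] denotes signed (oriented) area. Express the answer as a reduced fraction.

[PUQ]:[PAW] = -6

Set P = (0, 0), W = (1, 0), S = (0, 1), V = (4, -1); any affine frame gives the same invariant.
1. U is the intersection of line WV and line SP ⇒ U = (0, 1/3)
2. Q is the midpoint of UV ⇒ Q = (2, -1/3)
3. J is the intersection of line WS and line VP ⇒ J = (4/3, -1/3)
4. A lies on line JP with JA:AP = 2:1 ⇒ A = (4/9, -1/9)
2·[PUQ] = -2/3, 2·[PAW] = 1/9
[PUQ]:[PAW] = -2/3:1/9 = -6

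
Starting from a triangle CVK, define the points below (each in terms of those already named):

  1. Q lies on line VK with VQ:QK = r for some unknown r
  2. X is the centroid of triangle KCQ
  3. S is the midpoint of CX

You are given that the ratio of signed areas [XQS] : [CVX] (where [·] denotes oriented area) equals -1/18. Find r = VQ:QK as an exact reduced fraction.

Work in coordinates with C = (0, 0), V = (1, 0), K = (0, 1).
1. With VQ:QK = r, write λ = r/(r+1) so Q = V + λ·(K−V); Q is affine-linear in λ
2. X is the centroid of triangle KCQ ⇒ X is an affine combination of earlier points and hence also affine-linear in λ
3. S is the midpoint of CX ⇒ S is an affine combination of earlier points and hence also affine-linear in λ
Every point depending on Q is an affine combination of Q and λ-independent points, so each such coordinate is linear in λ; the λ² term in each signed area is a multiple of (K−V)×(K−V) = 0, so 2·[XQS] and 2·[CVX] are each linear in λ. Evaluating at λ=0 and λ=1:
  2·[XQS] = 1/6·λ − 1/6,   2·[CVX] = 1/3·λ + 1/3
So [XQS]:[CVX] = (1/6·λ − 1/6) / (1/3·λ + 1/3). Setting this equal to -1/18:
  1/6·λ − 1/6 = -1/18·(1/3·λ + 1/3)  ⇒  λ = 4/5
Then r = λ/(1−λ) = (4/5)/(1/5) = 4. Check: with r = 4, Q = (1/5, 4/5) and [XQS]:[CVX] = -1/18 as required.

r = 4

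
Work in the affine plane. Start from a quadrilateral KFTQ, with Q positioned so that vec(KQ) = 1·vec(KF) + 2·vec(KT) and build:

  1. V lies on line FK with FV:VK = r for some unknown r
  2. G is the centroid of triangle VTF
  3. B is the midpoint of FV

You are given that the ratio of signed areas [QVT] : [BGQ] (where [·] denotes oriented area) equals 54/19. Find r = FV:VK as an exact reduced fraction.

r = 1/4

Assign K = (0, 0), F = (1, 0), T = (0, 1), Q = (1, 2) — the answer is frame-independent, so this choice is without loss of generality.
1. With FV:VK = r, write λ = r/(r+1) so V = F + λ·(K−F); V is affine-linear in λ
2. G is the centroid of triangle VTF ⇒ G is an affine combination of earlier points and hence also affine-linear in λ
3. B is the midpoint of FV ⇒ B is an affine combination of earlier points and hence also affine-linear in λ
Every point depending on V is an affine combination of V and λ-independent points, so each such coordinate is linear in λ; the λ² term in each signed area is a multiple of (K−F)×(K−F) = 0, so 2·[QVT] and 2·[BGQ] are each linear in λ. Evaluating at λ=0 and λ=1:
  2·[QVT] = λ − 2,   2·[BGQ] = 1/6·λ − 2/3
So [QVT]:[BGQ] = (λ − 2) / (1/6·λ − 2/3). Setting this equal to 54/19:
  λ − 2 = 54/19·(1/6·λ − 2/3)  ⇒  λ = 1/5
Then r = λ/(1−λ) = (1/5)/(4/5) = 1/4. Check: with r = 1/4, V = (4/5, 0) and [QVT]:[BGQ] = 54/19 as required.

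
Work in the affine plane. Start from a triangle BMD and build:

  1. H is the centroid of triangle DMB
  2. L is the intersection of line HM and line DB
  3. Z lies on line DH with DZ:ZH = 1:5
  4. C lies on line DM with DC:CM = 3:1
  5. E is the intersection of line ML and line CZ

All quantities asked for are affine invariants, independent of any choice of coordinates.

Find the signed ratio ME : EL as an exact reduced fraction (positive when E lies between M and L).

ME:EL = -1/22

Work in coordinates with B = (0, 0), M = (1, 0), D = (0, 1).
1. H is the centroid of triangle DMB ⇒ H = (1/3, 1/3)
2. L is the intersection of line HM and line DB ⇒ L = (0, 1/2)
3. Z lies on line DH with DZ:ZH = 1:5 ⇒ Z = (1/18, 8/9)
4. C lies on line DM with DC:CM = 3:1 ⇒ C = (3/4, 1/4)
5. E is the intersection of line ML and line CZ ⇒ E = (22/21, -1/42)
E = M + t·(L−M) with t = -1/21, so ME:EL = t:(1−t) = -1/21:22/21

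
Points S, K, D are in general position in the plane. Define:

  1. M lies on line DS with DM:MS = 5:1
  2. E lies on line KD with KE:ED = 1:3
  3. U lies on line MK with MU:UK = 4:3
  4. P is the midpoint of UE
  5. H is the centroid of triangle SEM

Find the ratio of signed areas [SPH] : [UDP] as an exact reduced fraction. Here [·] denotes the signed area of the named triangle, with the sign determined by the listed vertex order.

[SPH]:[UDP] = -52/135

Set S = (0, 0), K = (1, 0), D = (0, 1); any affine frame gives the same invariant.
1. M lies on line DS with DM:MS = 5:1 ⇒ M = (0, 1/6)
2. E lies on line KD with KE:ED = 1:3 ⇒ E = (3/4, 1/4)
3. U lies on line MK with MU:UK = 4:3 ⇒ U = (4/7, 1/14)
4. P is the midpoint of UE ⇒ P = (37/56, 9/56)
5. H is the centroid of triangle SEM ⇒ H = (1/4, 5/36)
2·[SPH] = 13/252, 2·[UDP] = -15/112
[SPH]:[UDP] = 13/252:-15/112 = -52/135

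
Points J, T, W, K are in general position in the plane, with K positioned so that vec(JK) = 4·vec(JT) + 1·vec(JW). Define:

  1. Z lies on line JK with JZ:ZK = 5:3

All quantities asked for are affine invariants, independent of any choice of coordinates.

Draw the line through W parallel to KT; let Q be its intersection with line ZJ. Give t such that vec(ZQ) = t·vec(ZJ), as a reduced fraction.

t = 29/5

Set J = (0, 0), T = (1, 0), W = (0, 1), K = (4, 1); any affine frame gives the same invariant.
1. Z lies on line JK with JZ:ZK = 5:3 ⇒ Z = (5/2, 5/8)
through W parallel to KT: direction (-3, -1); meets ZJ at Q = (-12, -3)
Q = Z + t·(J−Z) with t = 29/5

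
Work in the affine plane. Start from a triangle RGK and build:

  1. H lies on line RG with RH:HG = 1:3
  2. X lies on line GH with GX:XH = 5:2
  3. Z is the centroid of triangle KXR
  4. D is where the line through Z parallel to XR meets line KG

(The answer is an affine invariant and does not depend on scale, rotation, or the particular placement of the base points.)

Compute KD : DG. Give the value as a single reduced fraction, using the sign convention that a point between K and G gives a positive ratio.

Choose coordinates R = (0, 0), G = (1, 0), K = (0, 1).
1. H lies on line RG with RH:HG = 1:3 ⇒ H = (1/4, 0)
2. X lies on line GH with GX:XH = 5:2 ⇒ X = (13/28, 0)
3. Z is the centroid of triangle KXR ⇒ Z = (13/84, 1/3)
4. D is where the line through Z parallel to XR meets line KG ⇒ D = (2/3, 1/3)
D = K + t·(G−K) with t = 2/3, so KD:DG = t:(1−t) = 2/3:1/3

KD:DG = 2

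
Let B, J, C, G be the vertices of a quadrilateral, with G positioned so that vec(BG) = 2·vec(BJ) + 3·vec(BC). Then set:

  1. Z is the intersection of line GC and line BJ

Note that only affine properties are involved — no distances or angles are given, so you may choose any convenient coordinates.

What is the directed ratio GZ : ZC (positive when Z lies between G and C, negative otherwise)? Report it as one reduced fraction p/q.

GZ:ZC = -3

Assign B = (0, 0), J = (1, 0), C = (0, 1), G = (2, 3) — the answer is frame-independent, so this choice is without loss of generality.
1. Z is the intersection of line GC and line BJ ⇒ Z = (-1, 0)
Z = G + t·(C−G) with t = 3/2, so GZ:ZC = t:(1−t) = 3/2:-1/2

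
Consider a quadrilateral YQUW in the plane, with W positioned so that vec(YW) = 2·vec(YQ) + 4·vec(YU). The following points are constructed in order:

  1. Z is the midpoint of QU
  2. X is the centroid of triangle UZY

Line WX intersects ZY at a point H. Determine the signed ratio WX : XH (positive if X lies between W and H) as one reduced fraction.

WX:XH = 5

Assign Y = (0, 0), Q = (1, 0), U = (0, 1), W = (2, 4) — the answer is frame-independent, so this choice is without loss of generality.
1. Z is the midpoint of QU ⇒ Z = (1/2, 1/2)
2. X is the centroid of triangle UZY ⇒ X = (1/6, 1/2)
line WX meets ZY at H = (-1/5, -1/5)
X = W + t·(H−W) with t = 5/6, so WX:XH = 5/6:1/6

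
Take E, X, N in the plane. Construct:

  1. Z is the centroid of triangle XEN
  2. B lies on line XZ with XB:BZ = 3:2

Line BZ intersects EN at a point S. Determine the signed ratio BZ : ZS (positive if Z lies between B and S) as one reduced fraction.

BZ:ZS = 4/5

Set E = (0, 0), X = (1, 0), N = (0, 1); any affine frame gives the same invariant.
1. Z is the centroid of triangle XEN ⇒ Z = (1/3, 1/3)
2. B lies on line XZ with XB:BZ = 3:2 ⇒ B = (3/5, 1/5)
line BZ meets EN at S = (0, 1/2)
Z = B + t·(S−B) with t = 4/9, so BZ:ZS = 4/9:5/9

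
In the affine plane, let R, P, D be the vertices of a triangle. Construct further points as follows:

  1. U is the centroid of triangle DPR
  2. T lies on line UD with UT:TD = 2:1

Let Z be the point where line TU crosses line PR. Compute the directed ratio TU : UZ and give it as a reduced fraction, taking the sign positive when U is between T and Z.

TU:UZ = 4/3

Choose coordinates R = (0, 0), P = (1, 0), D = (0, 1).
1. U is the centroid of triangle DPR ⇒ U = (1/3, 1/3)
2. T lies on line UD with UT:TD = 2:1 ⇒ T = (1/9, 7/9)
line TU meets PR at Z = (1/2, 0)
U = T + t·(Z−T) with t = 4/7, so TU:UZ = 4/7:3/7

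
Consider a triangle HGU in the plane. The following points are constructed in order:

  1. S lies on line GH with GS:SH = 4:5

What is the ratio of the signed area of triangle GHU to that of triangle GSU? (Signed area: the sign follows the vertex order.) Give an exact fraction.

[GHU]:[GSU] = 9/4

Set H = (0, 0), G = (1, 0), U = (0, 1); any affine frame gives the same invariant.
1. S lies on line GH with GS:SH = 4:5 ⇒ S = (5/9, 0)
2·[GHU] = -1, 2·[GSU] = -4/9
[GHU]:[GSU] = -1:-4/9 = 9/4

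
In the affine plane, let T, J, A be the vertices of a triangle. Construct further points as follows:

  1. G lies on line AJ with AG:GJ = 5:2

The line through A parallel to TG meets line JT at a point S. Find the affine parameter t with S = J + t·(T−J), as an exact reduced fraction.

t = 7/2

Work in coordinates with T = (0, 0), J = (1, 0), A = (0, 1).
1. G lies on line AJ with AG:GJ = 5:2 ⇒ G = (5/7, 2/7)
through A parallel to TG: direction (5/7, 2/7); meets JT at S = (-5/2, 0)
S = J + t·(T−J) with t = 7/2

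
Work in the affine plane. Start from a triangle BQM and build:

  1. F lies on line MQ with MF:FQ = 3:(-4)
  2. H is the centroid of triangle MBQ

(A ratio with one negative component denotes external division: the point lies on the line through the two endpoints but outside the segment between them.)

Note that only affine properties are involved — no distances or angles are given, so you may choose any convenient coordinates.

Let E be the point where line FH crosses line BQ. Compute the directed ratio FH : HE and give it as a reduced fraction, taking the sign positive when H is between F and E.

Work in coordinates with B = (0, 0), Q = (1, 0), M = (0, 1).
1. F lies on line MQ with MF:FQ = 3:(-4) ⇒ F = (-3, 4)
2. H is the centroid of triangle MBQ ⇒ H = (1/3, 1/3)
line FH meets BQ at E = (7/11, 0)
H = F + t·(E−F) with t = 11/12, so FH:HE = 11/12:1/12

FH:HE = 11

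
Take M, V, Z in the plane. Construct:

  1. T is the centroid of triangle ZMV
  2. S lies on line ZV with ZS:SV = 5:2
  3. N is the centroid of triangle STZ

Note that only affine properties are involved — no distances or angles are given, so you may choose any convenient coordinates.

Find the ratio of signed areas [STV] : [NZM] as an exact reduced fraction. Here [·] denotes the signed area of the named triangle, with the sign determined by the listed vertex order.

Set M = (0, 0), V = (1, 0), Z = (0, 1); any affine frame gives the same invariant.
1. T is the centroid of triangle ZMV ⇒ T = (1/3, 1/3)
2. S lies on line ZV with ZS:SV = 5:2 ⇒ S = (5/7, 2/7)
3. N is the centroid of triangle STZ ⇒ N = (22/63, 34/63)
2·[STV] = 2/21, 2·[NZM] = 22/63
[STV]:[NZM] = 2/21:22/63 = 3/11

[STV]:[NZM] = 3/11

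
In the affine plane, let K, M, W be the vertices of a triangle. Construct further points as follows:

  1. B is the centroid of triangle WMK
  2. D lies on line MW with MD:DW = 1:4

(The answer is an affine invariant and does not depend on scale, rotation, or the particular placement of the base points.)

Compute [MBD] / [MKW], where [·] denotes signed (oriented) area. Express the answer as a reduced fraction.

[MBD]:[MKW] = 1/15

Choose coordinates K = (0, 0), M = (1, 0), W = (0, 1).
1. B is the centroid of triangle WMK ⇒ B = (1/3, 1/3)
2. D lies on line MW with MD:DW = 1:4 ⇒ D = (4/5, 1/5)
2·[MBD] = -1/15, 2·[MKW] = -1
[MBD]:[MKW] = -1/15:-1 = 1/15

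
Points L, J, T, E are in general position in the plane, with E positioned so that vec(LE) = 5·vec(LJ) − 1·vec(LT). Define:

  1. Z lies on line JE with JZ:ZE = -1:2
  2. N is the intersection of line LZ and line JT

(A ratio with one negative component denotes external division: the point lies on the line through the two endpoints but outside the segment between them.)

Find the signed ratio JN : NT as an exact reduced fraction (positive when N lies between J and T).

Work in coordinates with L = (0, 0), J = (1, 0), T = (0, 1), E = (5, -1).
1. Z lies on line JE with JZ:ZE = -1:2 ⇒ Z = (-3, 1)
2. N is the intersection of line LZ and line JT ⇒ N = (3/2, -1/2)
N = J + t·(T−J) with t = -1/2, so JN:NT = t:(1−t) = -1/2:3/2

JN:NT = -1/3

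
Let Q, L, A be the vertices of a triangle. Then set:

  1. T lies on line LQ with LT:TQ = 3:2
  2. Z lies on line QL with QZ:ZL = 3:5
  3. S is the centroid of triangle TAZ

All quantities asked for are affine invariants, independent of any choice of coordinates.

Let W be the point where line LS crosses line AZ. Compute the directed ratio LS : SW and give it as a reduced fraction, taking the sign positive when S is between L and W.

Set Q = (0, 0), L = (1, 0), A = (0, 1); any affine frame gives the same invariant.
1. T lies on line LQ with LT:TQ = 3:2 ⇒ T = (2/5, 0)
2. Z lies on line QL with QZ:ZL = 3:5 ⇒ Z = (3/8, 0)
3. S is the centroid of triangle TAZ ⇒ S = (31/120, 1/3)
line LS meets AZ at W = (147/592, 25/74)
S = L + t·(W−L) with t = 74/75, so LS:SW = 74/75:1/75

LS:SW = 74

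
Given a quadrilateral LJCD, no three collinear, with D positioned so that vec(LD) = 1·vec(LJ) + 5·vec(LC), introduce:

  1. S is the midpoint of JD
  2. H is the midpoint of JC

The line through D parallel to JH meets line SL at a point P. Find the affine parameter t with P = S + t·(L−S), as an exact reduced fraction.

t = -5/7

Set L = (0, 0), J = (1, 0), C = (0, 1), D = (1, 5); any affine frame gives the same invariant.
1. S is the midpoint of JD ⇒ S = (1, 5/2)
2. H is the midpoint of JC ⇒ H = (1/2, 1/2)
through D parallel to JH: direction (-1/2, 1/2); meets SL at P = (12/7, 30/7)
P = S + t·(L−S) with t = -5/7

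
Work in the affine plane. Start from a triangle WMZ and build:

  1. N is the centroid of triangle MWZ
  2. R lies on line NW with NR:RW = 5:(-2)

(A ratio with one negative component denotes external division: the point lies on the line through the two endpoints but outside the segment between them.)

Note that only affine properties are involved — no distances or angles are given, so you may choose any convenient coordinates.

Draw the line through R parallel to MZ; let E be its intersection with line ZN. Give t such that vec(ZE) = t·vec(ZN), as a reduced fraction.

t = 13/3

Work in coordinates with W = (0, 0), M = (1, 0), Z = (0, 1).
1. N is the centroid of triangle MWZ ⇒ N = (1/3, 1/3)
2. R lies on line NW with NR:RW = 5:(-2) ⇒ R = (-2/9, -2/9)
through R parallel to MZ: direction (-1, 1); meets ZN at E = (13/9, -17/9)
E = Z + t·(N−Z) with t = 13/3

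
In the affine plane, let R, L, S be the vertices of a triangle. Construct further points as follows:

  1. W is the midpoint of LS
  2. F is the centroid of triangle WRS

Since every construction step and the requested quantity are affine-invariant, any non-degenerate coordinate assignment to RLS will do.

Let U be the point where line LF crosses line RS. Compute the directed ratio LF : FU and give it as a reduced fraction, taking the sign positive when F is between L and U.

Assign R = (0, 0), L = (1, 0), S = (0, 1) — the answer is frame-independent, so this choice is without loss of generality.
1. W is the midpoint of LS ⇒ W = (1/2, 1/2)
2. F is the centroid of triangle WRS ⇒ F = (1/6, 1/2)
line LF meets RS at U = (0, 3/5)
F = L + t·(U−L) with t = 5/6, so LF:FU = 5/6:1/6

LF:FU = 5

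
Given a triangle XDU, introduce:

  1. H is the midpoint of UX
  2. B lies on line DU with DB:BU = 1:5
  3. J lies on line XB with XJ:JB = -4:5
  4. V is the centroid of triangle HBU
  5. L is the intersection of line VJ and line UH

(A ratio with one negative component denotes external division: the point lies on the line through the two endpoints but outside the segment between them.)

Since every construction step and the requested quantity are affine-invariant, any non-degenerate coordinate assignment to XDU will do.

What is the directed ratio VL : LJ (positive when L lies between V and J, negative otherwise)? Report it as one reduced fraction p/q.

Assign X = (0, 0), D = (1, 0), U = (0, 1) — the answer is frame-independent, so this choice is without loss of generality.
1. H is the midpoint of UX ⇒ H = (0, 1/2)
2. B lies on line DU with DB:BU = 1:5 ⇒ B = (5/6, 1/6)
3. J lies on line XB with XJ:JB = -4:5 ⇒ J = (-10/3, -2/3)
4. V is the centroid of triangle HBU ⇒ V = (5/18, 5/9)
5. L is the intersection of line VJ and line UH ⇒ L = (0, 6/13)
L = V + t·(J−V) with t = 1/13, so VL:LJ = t:(1−t) = 1/13:12/13

VL:LJ = 1/12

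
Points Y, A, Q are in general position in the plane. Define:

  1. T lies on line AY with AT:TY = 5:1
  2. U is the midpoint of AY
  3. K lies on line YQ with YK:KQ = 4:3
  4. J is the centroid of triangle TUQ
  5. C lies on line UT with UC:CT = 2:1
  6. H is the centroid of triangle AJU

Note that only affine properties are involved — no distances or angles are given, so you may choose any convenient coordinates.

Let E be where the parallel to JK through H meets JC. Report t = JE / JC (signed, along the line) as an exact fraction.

t = -13/23

Choose coordinates Y = (0, 0), A = (1, 0), Q = (0, 1).
1. T lies on line AY with AT:TY = 5:1 ⇒ T = (1/6, 0)
2. U is the midpoint of AY ⇒ U = (1/2, 0)
3. K lies on line YQ with YK:KQ = 4:3 ⇒ K = (0, 4/7)
4. J is the centroid of triangle TUQ ⇒ J = (2/9, 1/3)
5. C lies on line UT with UC:CT = 2:1 ⇒ C = (5/18, 0)
6. H is the centroid of triangle AJU ⇒ H = (31/54, 1/9)
through H parallel to JK: direction (-2/9, 5/21); meets JC at E = (79/414, 12/23)
E = J + t·(C−J) with t = -13/23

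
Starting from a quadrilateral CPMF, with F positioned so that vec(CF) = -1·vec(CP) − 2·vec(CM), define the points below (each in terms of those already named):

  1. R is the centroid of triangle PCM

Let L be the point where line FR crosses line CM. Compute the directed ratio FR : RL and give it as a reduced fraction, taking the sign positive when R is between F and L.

Work in coordinates with C = (0, 0), P = (1, 0), M = (0, 1), F = (-1, -2).
1. R is the centroid of triangle PCM ⇒ R = (1/3, 1/3)
line FR meets CM at L = (0, -1/4)
R = F + t·(L−F) with t = 4/3, so FR:RL = 4/3:-1/3

FR:RL = -4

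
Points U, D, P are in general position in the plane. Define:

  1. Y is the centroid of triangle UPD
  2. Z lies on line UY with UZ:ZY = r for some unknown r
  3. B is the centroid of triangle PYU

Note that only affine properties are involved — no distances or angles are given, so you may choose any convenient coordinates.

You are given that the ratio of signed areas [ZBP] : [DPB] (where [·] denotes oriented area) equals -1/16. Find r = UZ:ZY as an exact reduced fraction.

r = 5/3

Choose coordinates U = (0, 0), D = (1, 0), P = (0, 1).
1. Y is the centroid of triangle UPD ⇒ Y = (1/3, 1/3)
2. With UZ:ZY = r, write λ = r/(r+1) so Z = U + λ·(Y−U); Z is affine-linear in λ
3. B is the centroid of triangle PYU ⇒ B = (1/9, 4/9)
Every point depending on Z is an affine combination of Z and λ-independent points, so each such coordinate is linear in λ; the λ² term in each signed area is a multiple of (Y−U)×(Y−U) = 0, so 2·[ZBP] and 2·[DPB] are each linear in λ. Evaluating at λ=0 and λ=1:
  2·[ZBP] = -2/9·λ + 1/9,   2·[DPB] = 4/9
So [ZBP]:[DPB] = (-2/9·λ + 1/9) / (4/9). Setting this equal to -1/16:
  -2/9·λ + 1/9 = -1/16·(4/9)  ⇒  λ = 5/8
Then r = λ/(1−λ) = (5/8)/(3/8) = 5/3. Check: with r = 5/3, Z = (5/24, 5/24) and [ZBP]:[DPB] = -1/16 as required.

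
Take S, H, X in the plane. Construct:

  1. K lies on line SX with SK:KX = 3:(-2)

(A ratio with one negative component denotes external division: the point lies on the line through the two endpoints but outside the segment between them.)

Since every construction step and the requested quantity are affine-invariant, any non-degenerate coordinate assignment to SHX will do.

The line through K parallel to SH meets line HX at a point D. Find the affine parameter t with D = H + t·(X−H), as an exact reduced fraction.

t = 3

Assign S = (0, 0), H = (1, 0), X = (0, 1) — the answer is frame-independent, so this choice is without loss of generality.
1. K lies on line SX with SK:KX = 3:(-2) ⇒ K = (0, 3)
through K parallel to SH: direction (1, 0); meets HX at D = (-2, 3)
D = H + t·(X−H) with t = 3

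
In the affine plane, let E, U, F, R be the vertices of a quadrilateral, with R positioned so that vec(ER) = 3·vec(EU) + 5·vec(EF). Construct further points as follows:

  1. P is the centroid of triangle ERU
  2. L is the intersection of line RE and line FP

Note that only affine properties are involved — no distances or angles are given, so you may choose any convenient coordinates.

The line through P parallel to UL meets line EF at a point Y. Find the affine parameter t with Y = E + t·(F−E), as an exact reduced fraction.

Assign E = (0, 0), U = (1, 0), F = (0, 1), R = (3, 5) — the answer is frame-independent, so this choice is without loss of generality.
1. P is the centroid of triangle ERU ⇒ P = (4/3, 5/3)
2. L is the intersection of line RE and line FP ⇒ L = (6/7, 10/7)
through P parallel to UL: direction (-1/7, 10/7); meets EF at Y = (0, 15)
Y = E + t·(F−E) with t = 15

t = 15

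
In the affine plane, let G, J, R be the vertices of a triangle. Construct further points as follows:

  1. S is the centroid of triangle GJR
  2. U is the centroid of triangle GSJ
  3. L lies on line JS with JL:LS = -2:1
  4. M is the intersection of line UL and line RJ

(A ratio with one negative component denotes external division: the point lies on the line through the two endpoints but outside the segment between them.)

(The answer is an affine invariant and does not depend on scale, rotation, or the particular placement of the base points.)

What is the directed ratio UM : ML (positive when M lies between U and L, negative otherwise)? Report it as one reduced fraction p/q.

UM:ML = -2/3

Work in coordinates with G = (0, 0), J = (1, 0), R = (0, 1).
1. S is the centroid of triangle GJR ⇒ S = (1/3, 1/3)
2. U is the centroid of triangle GSJ ⇒ U = (4/9, 1/9)
3. L lies on line JS with JL:LS = -2:1 ⇒ L = (-1/3, 2/3)
4. M is the intersection of line UL and line RJ ⇒ M = (2, -1)
M = U + t·(L−U) with t = -2, so UM:ML = t:(1−t) = -2:3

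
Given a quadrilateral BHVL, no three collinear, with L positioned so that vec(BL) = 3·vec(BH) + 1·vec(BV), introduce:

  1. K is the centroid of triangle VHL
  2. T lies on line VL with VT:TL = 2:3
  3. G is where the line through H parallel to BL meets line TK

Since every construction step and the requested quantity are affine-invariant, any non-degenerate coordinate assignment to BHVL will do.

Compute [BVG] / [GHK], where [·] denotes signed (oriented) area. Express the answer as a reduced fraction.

Work in coordinates with B = (0, 0), H = (1, 0), V = (0, 1), L = (3, 1).
1. K is the centroid of triangle VHL ⇒ K = (4/3, 2/3)
2. T lies on line VL with VT:TL = 2:3 ⇒ T = (6/5, 1)
3. G is where the line through H parallel to BL meets line TK ⇒ G = (26/17, 3/17)
2·[BVG] = -26/17, 2·[GHK] = -5/17
[BVG]:[GHK] = -26/17:-5/17 = 26/5

[BVG]:[GHK] = 26/5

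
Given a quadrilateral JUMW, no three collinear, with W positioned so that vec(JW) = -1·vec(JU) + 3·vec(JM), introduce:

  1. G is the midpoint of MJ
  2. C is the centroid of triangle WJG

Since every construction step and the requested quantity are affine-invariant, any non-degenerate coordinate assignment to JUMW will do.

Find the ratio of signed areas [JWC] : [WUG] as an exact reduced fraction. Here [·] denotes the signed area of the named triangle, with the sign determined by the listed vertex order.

Assign J = (0, 0), U = (1, 0), M = (0, 1), W = (-1, 3) — the answer is frame-independent, so this choice is without loss of generality.
1. G is the midpoint of MJ ⇒ G = (0, 1/2)
2. C is the centroid of triangle WJG ⇒ C = (-1/3, 7/6)
2·[JWC] = -1/6, 2·[WUG] = -2
[JWC]:[WUG] = -1/6:-2 = 1/12

[JWC]:[WUG] = 1/12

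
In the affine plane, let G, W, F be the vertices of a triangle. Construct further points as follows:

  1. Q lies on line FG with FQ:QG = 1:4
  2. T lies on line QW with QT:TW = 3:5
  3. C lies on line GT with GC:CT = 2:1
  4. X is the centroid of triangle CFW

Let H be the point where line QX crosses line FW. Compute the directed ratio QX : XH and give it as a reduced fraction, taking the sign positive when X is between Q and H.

Assign G = (0, 0), W = (1, 0), F = (0, 1) — the answer is frame-independent, so this choice is without loss of generality.
1. Q lies on line FG with FQ:QG = 1:4 ⇒ Q = (0, 4/5)
2. T lies on line QW with QT:TW = 3:5 ⇒ T = (3/8, 1/2)
3. C lies on line GT with GC:CT = 2:1 ⇒ C = (1/4, 1/3)
4. X is the centroid of triangle CFW ⇒ X = (5/12, 4/9)
line QX meets FW at H = (15/11, -4/11)
X = Q + t·(H−Q) with t = 11/36, so QX:XH = 11/36:25/36

QX:XH = 11/25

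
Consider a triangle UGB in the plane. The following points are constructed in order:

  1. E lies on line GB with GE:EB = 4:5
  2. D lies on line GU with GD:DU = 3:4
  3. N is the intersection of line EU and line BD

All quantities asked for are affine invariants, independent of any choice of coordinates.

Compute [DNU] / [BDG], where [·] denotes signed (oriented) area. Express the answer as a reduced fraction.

[DNU]:[BDG] = 64/153

Assign U = (0, 0), G = (1, 0), B = (0, 1) — the answer is frame-independent, so this choice is without loss of generality.
1. E lies on line GB with GE:EB = 4:5 ⇒ E = (5/9, 4/9)
2. D lies on line GU with GD:DU = 3:4 ⇒ D = (4/7, 0)
3. N is the intersection of line EU and line BD ⇒ N = (20/51, 16/51)
2·[DNU] = 64/357, 2·[BDG] = 3/7
[DNU]:[BDG] = 64/357:3/7 = 64/153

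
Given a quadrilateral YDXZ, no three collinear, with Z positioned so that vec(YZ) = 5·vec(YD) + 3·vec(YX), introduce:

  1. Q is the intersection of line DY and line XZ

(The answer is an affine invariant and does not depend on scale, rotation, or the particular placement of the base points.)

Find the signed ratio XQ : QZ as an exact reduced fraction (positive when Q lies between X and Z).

Set Y = (0, 0), D = (1, 0), X = (0, 1), Z = (5, 3); any affine frame gives the same invariant.
1. Q is the intersection of line DY and line XZ ⇒ Q = (-5/2, 0)
Q = X + t·(Z−X) with t = -1/2, so XQ:QZ = t:(1−t) = -1/2:3/2

XQ:QZ = -1/3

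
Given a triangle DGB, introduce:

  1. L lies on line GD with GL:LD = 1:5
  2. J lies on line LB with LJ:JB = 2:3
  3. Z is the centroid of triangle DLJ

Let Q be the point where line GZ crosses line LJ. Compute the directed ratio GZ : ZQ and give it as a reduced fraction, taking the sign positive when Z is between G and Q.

GZ:ZQ = -8/5

Work in coordinates with D = (0, 0), G = (1, 0), B = (0, 1).
1. L lies on line GD with GL:LD = 1:5 ⇒ L = (5/6, 0)
2. J lies on line LB with LJ:JB = 2:3 ⇒ J = (1/2, 2/5)
3. Z is the centroid of triangle DLJ ⇒ Z = (4/9, 2/15)
line GZ meets LJ at Q = (19/24, 1/20)
Z = G + t·(Q−G) with t = 8/3, so GZ:ZQ = 8/3:-5/3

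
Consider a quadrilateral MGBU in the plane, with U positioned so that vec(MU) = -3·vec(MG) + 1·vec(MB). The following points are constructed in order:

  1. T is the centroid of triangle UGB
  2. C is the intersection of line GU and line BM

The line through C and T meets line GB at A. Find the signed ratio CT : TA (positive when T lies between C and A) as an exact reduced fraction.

CT:TA = -1/4

Work in coordinates with M = (0, 0), G = (1, 0), B = (0, 1), U = (-3, 1).
1. T is the centroid of triangle UGB ⇒ T = (-2/3, 2/3)
2. C is the intersection of line GU and line BM ⇒ C = (0, 1/4)
line CT meets GB at A = (2, -1)
T = C + t·(A−C) with t = -1/3, so CT:TA = -1/3:4/3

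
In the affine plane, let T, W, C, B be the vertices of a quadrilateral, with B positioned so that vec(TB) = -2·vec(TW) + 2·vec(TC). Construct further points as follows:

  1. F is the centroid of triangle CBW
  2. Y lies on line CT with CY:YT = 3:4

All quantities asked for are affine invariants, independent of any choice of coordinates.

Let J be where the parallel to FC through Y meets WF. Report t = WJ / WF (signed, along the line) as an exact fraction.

Choose coordinates T = (0, 0), W = (1, 0), C = (0, 1), B = (-2, 2).
1. F is the centroid of triangle CBW ⇒ F = (-1/3, 1)
2. Y lies on line CT with CY:YT = 3:4 ⇒ Y = (0, 4/7)
through Y parallel to FC: direction (1/3, 0); meets WF at J = (5/21, 4/7)
J = W + t·(F−W) with t = 4/7

t = 4/7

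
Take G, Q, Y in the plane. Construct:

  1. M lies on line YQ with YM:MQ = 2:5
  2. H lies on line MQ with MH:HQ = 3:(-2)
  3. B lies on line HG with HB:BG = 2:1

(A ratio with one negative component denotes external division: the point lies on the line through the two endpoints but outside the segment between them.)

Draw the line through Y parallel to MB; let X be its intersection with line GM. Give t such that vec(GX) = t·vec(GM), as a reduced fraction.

t = 11/15

Set G = (0, 0), Q = (1, 0), Y = (0, 1); any affine frame gives the same invariant.
1. M lies on line YQ with YM:MQ = 2:5 ⇒ M = (2/7, 5/7)
2. H lies on line MQ with MH:HQ = 3:(-2) ⇒ H = (17/7, -10/7)
3. B lies on line HG with HB:BG = 2:1 ⇒ B = (17/21, -10/21)
through Y parallel to MB: direction (11/21, -25/21); meets GM at X = (22/105, 11/21)
X = G + t·(M−G) with t = 11/15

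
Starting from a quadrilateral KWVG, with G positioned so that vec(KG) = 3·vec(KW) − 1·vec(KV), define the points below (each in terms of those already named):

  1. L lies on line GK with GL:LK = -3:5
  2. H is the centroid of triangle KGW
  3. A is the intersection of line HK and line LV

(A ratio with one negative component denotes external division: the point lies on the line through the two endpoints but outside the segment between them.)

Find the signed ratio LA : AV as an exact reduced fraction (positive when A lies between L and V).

LA:AV = 5/8

Work in coordinates with K = (0, 0), W = (1, 0), V = (0, 1), G = (3, -1).
1. L lies on line GK with GL:LK = -3:5 ⇒ L = (15/2, -5/2)
2. H is the centroid of triangle KGW ⇒ H = (4/3, -1/3)
3. A is the intersection of line HK and line LV ⇒ A = (60/13, -15/13)
A = L + t·(V−L) with t = 5/13, so LA:AV = t:(1−t) = 5/13:8/13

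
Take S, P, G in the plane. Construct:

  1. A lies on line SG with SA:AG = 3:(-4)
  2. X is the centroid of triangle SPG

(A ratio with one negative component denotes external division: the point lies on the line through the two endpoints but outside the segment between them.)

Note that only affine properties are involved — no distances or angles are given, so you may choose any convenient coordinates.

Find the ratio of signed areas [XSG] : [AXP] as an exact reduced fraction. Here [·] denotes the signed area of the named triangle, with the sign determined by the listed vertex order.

Work in coordinates with S = (0, 0), P = (1, 0), G = (0, 1).
1. A lies on line SG with SA:AG = 3:(-4) ⇒ A = (0, -3)
2. X is the centroid of triangle SPG ⇒ X = (1/3, 1/3)
2·[XSG] = -1/3, 2·[AXP] = -7/3
[XSG]:[AXP] = -1/3:-7/3 = 1/7

[XSG]:[AXP] = 1/7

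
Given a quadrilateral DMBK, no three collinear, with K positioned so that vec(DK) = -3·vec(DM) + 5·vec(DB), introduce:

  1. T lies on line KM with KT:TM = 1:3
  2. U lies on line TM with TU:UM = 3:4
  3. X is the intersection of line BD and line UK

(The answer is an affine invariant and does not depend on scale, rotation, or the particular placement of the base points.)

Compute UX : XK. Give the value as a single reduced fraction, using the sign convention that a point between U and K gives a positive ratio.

UX:XK = -5/21

Set D = (0, 0), M = (1, 0), B = (0, 1), K = (-3, 5); any affine frame gives the same invariant.
1. T lies on line KM with KT:TM = 1:3 ⇒ T = (-2, 15/4)
2. U lies on line TM with TU:UM = 3:4 ⇒ U = (-5/7, 15/7)
3. X is the intersection of line BD and line UK ⇒ X = (0, 5/4)
X = U + t·(K−U) with t = -5/16, so UX:XK = t:(1−t) = -5/16:21/16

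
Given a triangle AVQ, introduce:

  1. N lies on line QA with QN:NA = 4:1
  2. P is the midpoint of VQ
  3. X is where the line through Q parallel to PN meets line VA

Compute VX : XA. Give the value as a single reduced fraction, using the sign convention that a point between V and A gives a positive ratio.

Set A = (0, 0), V = (1, 0), Q = (0, 1); any affine frame gives the same invariant.
1. N lies on line QA with QN:NA = 4:1 ⇒ N = (0, 1/5)
2. P is the midpoint of VQ ⇒ P = (1/2, 1/2)
3. X is where the line through Q parallel to PN meets line VA ⇒ X = (-5/3, 0)
X = V + t·(A−V) with t = 8/3, so VX:XA = t:(1−t) = 8/3:-5/3

VX:XA = -8/5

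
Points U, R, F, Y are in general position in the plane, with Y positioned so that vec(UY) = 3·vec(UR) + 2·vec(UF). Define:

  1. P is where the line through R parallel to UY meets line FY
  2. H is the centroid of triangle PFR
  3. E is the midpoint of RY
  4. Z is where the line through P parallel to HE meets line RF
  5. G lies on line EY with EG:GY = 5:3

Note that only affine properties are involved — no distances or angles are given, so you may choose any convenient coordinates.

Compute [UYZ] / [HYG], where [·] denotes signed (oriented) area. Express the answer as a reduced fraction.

[UYZ]:[HYG] = 264

Work in coordinates with U = (0, 0), R = (1, 0), F = (0, 1), Y = (3, 2).
1. P is where the line through R parallel to UY meets line FY ⇒ P = (5, 8/3)
2. H is the centroid of triangle PFR ⇒ H = (2, 11/9)
3. E is the midpoint of RY ⇒ E = (2, 1)
4. Z is where the line through P parallel to HE meets line RF ⇒ Z = (5, -4)
5. G lies on line EY with EG:GY = 5:3 ⇒ G = (21/8, 13/8)
2·[UYZ] = -22, 2·[HYG] = -1/12
[UYZ]:[HYG] = -22:-1/12 = 264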